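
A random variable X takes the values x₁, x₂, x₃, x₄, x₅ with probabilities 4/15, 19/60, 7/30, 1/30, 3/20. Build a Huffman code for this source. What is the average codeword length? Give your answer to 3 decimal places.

2.183 bits/symbol

Repeatedly combine the two least-probable nodes; the expected code length is the sum of the merged weights.
merge 1/30 + 3/20 → 11/60
merge 11/60 + 7/30 → 5/12
merge 4/15 + 19/60 → 7/12
merge 5/12 + 7/12 → 1
L = 11/60 + 5/12 + 7/12 + 1 = 131/60 ≈ 2.183 bits/symbol.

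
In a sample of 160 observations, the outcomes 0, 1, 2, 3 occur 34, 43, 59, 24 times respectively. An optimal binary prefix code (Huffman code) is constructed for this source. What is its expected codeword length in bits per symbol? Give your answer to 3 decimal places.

1.994 bits/symbol

Probabilities are the counts divided by 160.
Repeatedly combine the two least-probable nodes; the expected code length is the sum of the merged weights.
merge 3/20 + 17/80 → 29/80
merge 43/160 + 29/80 → 101/160
merge 59/160 + 101/160 → 1
L = 29/80 + 101/160 + 1 = 319/160 ≈ 1.994 bits/symbol.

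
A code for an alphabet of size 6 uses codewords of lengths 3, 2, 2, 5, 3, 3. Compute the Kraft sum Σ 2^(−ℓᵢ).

With common denominator 2^5 = 32: Σ 2^(−ℓᵢ) = 4/32 + 8/32 + 8/32 + 1/32 + 4/32 + 4/32 = 29/32 = 0.90625.

0.90625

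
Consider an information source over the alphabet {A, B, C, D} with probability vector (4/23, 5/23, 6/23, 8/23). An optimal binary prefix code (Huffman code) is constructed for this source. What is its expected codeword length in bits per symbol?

Repeatedly combine the two least-probable nodes; the expected code length is the sum of the merged weights.
merge 4/23 + 5/23 → 9/23
merge 6/23 + 8/23 → 14/23
merge 9/23 + 14/23 → 1
L = 9/23 + 14/23 + 1 = 2 bits/symbol.

2 bits/symbol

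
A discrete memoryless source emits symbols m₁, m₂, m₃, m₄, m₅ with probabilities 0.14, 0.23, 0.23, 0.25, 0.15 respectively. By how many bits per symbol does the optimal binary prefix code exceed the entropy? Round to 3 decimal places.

Entropy H = −Σ p log₂ p ≈ 2.2830 bits.
Huffman merges: 7/50+3/20→29/100; 23/100+23/100→23/50; 1/4+29/100→27/50; 23/50+27/50→1. L = 229/100 ≈ 2.2900.
L − H = 2.2900 − 2.2830 = 0.007 bits.

0.007 bits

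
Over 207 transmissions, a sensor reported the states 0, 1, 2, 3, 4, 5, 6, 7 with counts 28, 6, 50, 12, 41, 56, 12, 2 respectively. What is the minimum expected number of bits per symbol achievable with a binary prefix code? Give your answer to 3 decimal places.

Probabilities are the counts divided by 207.
Repeatedly combine the two least-probable nodes; the expected code length is the sum of the merged weights.
merge 2/207 + 2/69 → 8/207
merge 8/207 + 4/69 → 20/207
merge 4/69 + 20/207 → 32/207
merge 28/207 + 32/207 → 20/69
merge 41/207 + 50/207 → 91/207
merge 56/207 + 20/69 → 116/207
merge 91/207 + 116/207 → 1
L = 8/207 + 20/207 + 32/207 + 20/69 + 91/207 + 116/207 + 1 = 178/69 ≈ 2.580 bits/symbol.

2.580 bits/symbol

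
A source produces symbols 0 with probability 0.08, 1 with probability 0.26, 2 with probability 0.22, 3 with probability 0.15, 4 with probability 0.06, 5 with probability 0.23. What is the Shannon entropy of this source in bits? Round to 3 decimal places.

H = −Σ pᵢ log₂ pᵢ.
−0.08·log₂(0.08) = 0.2915
−0.26·log₂(0.26) = 0.5053
−0.22·log₂(0.22) = 0.4806
−0.15·log₂(0.15) = 0.4105
−0.06·log₂(0.06) = 0.2435
−0.23·log₂(0.23) = 0.4877
Sum ≈ 2.4191 → 2.419 bits.

2.419 bits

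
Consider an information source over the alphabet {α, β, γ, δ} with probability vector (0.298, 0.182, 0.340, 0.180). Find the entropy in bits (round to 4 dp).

H = −Σ pᵢ log₂ pᵢ.
−0.298·log₂(0.298) = 0.5205
−0.182·log₂(0.182) = 0.4474
−0.340·log₂(0.340) = 0.5292
−0.180·log₂(0.180) = 0.4453
Sum ≈ 1.9423 → 1.9423 bits.

1.9423 bits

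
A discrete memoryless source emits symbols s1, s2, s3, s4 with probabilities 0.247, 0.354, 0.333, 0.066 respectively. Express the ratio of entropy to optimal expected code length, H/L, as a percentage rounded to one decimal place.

92.7%

Entropy H = −Σ p log₂ p ≈ 1.8157 bits.
Huffman merges: 33/500+247/1000→313/1000; 313/1000+333/1000→323/500; 177/500+323/500→1. L = 1959/1000 ≈ 1.9590.
Efficiency = H/L = 1.8157/1.9590 = 92.7%.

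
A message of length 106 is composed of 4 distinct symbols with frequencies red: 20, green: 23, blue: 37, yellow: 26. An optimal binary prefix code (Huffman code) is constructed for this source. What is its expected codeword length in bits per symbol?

2 bits/symbol

Probabilities are the counts divided by 106.
Repeatedly combine the two least-probable nodes; the expected code length is the sum of the merged weights.
merge 10/53 + 23/106 → 43/106
merge 13/53 + 37/106 → 63/106
merge 43/106 + 63/106 → 1
L = 43/106 + 63/106 + 1 = 2 bits/symbol.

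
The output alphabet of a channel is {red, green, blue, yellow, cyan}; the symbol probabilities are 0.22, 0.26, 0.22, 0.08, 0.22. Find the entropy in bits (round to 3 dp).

H = −Σ pᵢ log₂ pᵢ.
−0.22·log₂(0.22) = 0.4806
−0.26·log₂(0.26) = 0.5053
−0.22·log₂(0.22) = 0.4806
−0.08·log₂(0.08) = 0.2915
−0.22·log₂(0.22) = 0.4806
Sum ≈ 2.2385 → 2.239 bits.

2.239 bits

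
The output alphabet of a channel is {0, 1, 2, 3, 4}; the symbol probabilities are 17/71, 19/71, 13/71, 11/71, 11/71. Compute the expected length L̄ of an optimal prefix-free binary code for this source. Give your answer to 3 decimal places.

Repeatedly combine the two least-probable nodes; the expected code length is the sum of the merged weights.
merge 11/71 + 11/71 → 22/71
merge 13/71 + 17/71 → 30/71
merge 19/71 + 22/71 → 41/71
merge 30/71 + 41/71 → 1
L = 22/71 + 30/71 + 41/71 + 1 = 164/71 ≈ 2.310 bits/symbol.

2.310 bits/symbol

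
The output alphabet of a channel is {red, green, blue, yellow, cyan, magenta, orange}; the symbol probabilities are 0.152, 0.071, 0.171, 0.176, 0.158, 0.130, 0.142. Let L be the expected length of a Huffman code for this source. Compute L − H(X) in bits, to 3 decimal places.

Entropy H = −Σ p log₂ p ≈ 2.7640 bits.
Huffman merges: 71/1000+13/100→201/1000; 71/500+19/125→147/500; 79/500+171/1000→329/1000; 22/125+201/1000→377/1000; 147/500+329/1000→623/1000; 377/1000+623/1000→1. L = 353/125 ≈ 2.8240.
L − H = 2.8240 − 2.7640 = 0.060 bits.

0.060 bits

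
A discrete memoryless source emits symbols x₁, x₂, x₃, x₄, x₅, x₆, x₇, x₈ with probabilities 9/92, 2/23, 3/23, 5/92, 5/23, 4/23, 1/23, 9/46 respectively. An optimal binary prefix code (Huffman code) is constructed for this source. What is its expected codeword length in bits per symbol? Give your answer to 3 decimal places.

Repeatedly combine the two least-probable nodes; the expected code length is the sum of the merged weights.
merge 1/23 + 5/92 → 9/92
merge 2/23 + 9/92 → 17/92
merge 9/92 + 3/23 → 21/92
merge 4/23 + 17/92 → 33/92
merge 9/46 + 5/23 → 19/46
merge 21/92 + 33/92 → 27/46
merge 19/46 + 27/46 → 1
L = 9/92 + 17/92 + 21/92 + 33/92 + 19/46 + 27/46 + 1 = 66/23 ≈ 2.870 bits/symbol.

2.870 bits/symbol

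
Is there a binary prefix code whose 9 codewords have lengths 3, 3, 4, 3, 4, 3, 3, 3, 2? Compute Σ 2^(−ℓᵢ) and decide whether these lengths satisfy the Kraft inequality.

1.125; no

With common denominator 2^4 = 16: Σ 2^(−ℓᵢ) = 2/16 + 2/16 + 1/16 + 2/16 + 1/16 + 2/16 + 2/16 + 2/16 + 4/16 = 18/16 = 1.125.
Kraft's inequality requires Σ ≤ 1; here Σ = 1.125 > 1, so no such prefix code exists.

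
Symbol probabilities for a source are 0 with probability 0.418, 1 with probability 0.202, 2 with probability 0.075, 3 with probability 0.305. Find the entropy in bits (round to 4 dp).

1.7949 bits

H = −Σ pᵢ log₂ pᵢ.
−0.418·log₂(0.418) = 0.5260
−0.202·log₂(0.202) = 0.4661
−0.075·log₂(0.075) = 0.2803
−0.305·log₂(0.305) = 0.5225
Sum ≈ 1.7949 → 1.7949 bits.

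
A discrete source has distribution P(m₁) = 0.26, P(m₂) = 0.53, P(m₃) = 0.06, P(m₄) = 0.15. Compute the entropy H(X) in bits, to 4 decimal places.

1.6448 bits

H = −Σ pᵢ log₂ pᵢ.
−0.26·log₂(0.26) = 0.5053
−0.53·log₂(0.53) = 0.4854
−0.06·log₂(0.06) = 0.2435
−0.15·log₂(0.15) = 0.4105
Sum ≈ 1.6448 → 1.6448 bits.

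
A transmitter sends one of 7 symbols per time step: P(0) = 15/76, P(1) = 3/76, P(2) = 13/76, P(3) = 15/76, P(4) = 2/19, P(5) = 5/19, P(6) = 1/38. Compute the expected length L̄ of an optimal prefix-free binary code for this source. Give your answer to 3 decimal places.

Repeatedly combine the two least-probable nodes; the expected code length is the sum of the merged weights.
merge 1/38 + 3/76 → 5/76
merge 5/76 + 2/19 → 13/76
merge 13/76 + 13/76 → 13/38
merge 15/76 + 15/76 → 15/38
merge 5/19 + 13/38 → 23/38
merge 15/38 + 23/38 → 1
L = 5/76 + 13/76 + 13/38 + 15/38 + 23/38 + 1 = 49/19 ≈ 2.579 bits/symbol.

2.579 bits/symbol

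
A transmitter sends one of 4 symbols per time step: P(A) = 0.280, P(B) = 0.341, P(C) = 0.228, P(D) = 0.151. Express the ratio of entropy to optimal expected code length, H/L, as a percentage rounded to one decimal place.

97.1%

Entropy H = −Σ p log₂ p ≈ 1.9416 bits.
Huffman merges: 151/1000+57/250→379/1000; 7/25+341/1000→621/1000; 379/1000+621/1000→1. L = 2 ≈ 2.0000.
Efficiency = H/L = 1.9416/2.0000 = 97.1%.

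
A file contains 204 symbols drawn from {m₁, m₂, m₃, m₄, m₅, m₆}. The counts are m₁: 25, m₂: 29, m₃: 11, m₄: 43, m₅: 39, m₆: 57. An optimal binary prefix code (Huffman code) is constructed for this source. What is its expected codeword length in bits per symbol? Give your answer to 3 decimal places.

Probabilities are the counts divided by 204.
Repeatedly combine the two least-probable nodes; the expected code length is the sum of the merged weights.
merge 11/204 + 25/204 → 3/17
merge 29/204 + 3/17 → 65/204
merge 13/68 + 43/204 → 41/102
merge 19/68 + 65/204 → 61/102
merge 41/102 + 61/102 → 1
L = 3/17 + 65/204 + 41/102 + 61/102 + 1 = 509/204 ≈ 2.495 bits/symbol.

2.495 bits/symbol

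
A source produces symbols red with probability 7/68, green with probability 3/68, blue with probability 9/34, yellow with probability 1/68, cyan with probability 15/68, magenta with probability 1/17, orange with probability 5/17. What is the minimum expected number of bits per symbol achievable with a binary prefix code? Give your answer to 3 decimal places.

Repeatedly combine the two least-probable nodes; the expected code length is the sum of the merged weights.
merge 1/68 + 3/68 → 1/17
merge 1/17 + 1/17 → 2/17
merge 7/68 + 2/17 → 15/68
merge 15/68 + 15/68 → 15/34
merge 9/34 + 5/17 → 19/34
merge 15/34 + 19/34 → 1
L = 1/17 + 2/17 + 15/68 + 15/34 + 19/34 + 1 = 163/68 ≈ 2.397 bits/symbol.

2.397 bits/symbol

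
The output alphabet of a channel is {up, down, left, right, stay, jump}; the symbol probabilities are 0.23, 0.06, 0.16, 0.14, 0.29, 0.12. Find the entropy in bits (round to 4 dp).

2.4363 bits

H = −Σ pᵢ log₂ pᵢ.
−0.23·log₂(0.23) = 0.4877
−0.06·log₂(0.06) = 0.2435
−0.16·log₂(0.16) = 0.4230
−0.14·log₂(0.14) = 0.3971
−0.29·log₂(0.29) = 0.5179
−0.12·log₂(0.12) = 0.3671
Sum ≈ 2.4363 → 2.4363 bits.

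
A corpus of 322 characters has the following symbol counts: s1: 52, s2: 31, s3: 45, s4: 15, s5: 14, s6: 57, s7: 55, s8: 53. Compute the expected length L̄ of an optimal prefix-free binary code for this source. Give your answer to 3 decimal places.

Probabilities are the counts divided by 322.
Repeatedly combine the two least-probable nodes; the expected code length is the sum of the merged weights.
merge 1/23 + 15/322 → 29/322
merge 29/322 + 31/322 → 30/161
merge 45/322 + 26/161 → 97/322
merge 53/322 + 55/322 → 54/161
merge 57/322 + 30/161 → 117/322
merge 97/322 + 54/161 → 205/322
merge 117/322 + 205/322 → 1
L = 29/322 + 30/161 + 97/322 + 54/161 + 117/322 + 205/322 + 1 = 67/23 ≈ 2.913 bits/symbol.

2.913 bits/symbol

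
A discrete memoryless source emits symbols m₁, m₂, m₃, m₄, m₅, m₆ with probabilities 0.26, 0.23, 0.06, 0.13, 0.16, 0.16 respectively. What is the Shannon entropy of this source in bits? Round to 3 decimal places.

2.465 bits

H = −Σ pᵢ log₂ pᵢ.
−0.26·log₂(0.26) = 0.5053
−0.23·log₂(0.23) = 0.4877
−0.06·log₂(0.06) = 0.2435
−0.13·log₂(0.13) = 0.3826
−0.16·log₂(0.16) = 0.4230
−0.16·log₂(0.16) = 0.4230
Sum ≈ 2.4652 → 2.465 bits.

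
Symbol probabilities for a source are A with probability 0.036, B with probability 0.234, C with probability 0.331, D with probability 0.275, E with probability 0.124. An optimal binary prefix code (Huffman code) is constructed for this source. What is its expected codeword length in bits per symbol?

Repeatedly combine the two least-probable nodes; the expected code length is the sum of the merged weights.
merge 9/250 + 31/250 → 4/25
merge 4/25 + 117/500 → 197/500
merge 11/40 + 331/1000 → 303/500
merge 197/500 + 303/500 → 1
L = 4/25 + 197/500 + 303/500 + 1 = 54/25 = 2.16 bits/symbol.

2.16 bits/symbol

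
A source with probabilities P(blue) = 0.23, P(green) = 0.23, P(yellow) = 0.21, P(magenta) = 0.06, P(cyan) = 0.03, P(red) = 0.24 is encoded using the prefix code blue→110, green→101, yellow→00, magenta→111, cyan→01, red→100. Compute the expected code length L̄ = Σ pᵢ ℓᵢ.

2.76 bits/symbol

L̄ = Σ pᵢ·ℓᵢ = 0.23·3 + 0.23·3 + 0.21·2 + 0.06·3 + 0.03·2 + 0.24·3 = 2.76 bits/symbol.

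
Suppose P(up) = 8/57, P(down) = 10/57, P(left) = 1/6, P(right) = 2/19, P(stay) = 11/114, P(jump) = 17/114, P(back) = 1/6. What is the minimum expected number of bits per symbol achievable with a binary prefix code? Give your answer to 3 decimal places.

Repeatedly combine the two least-probable nodes; the expected code length is the sum of the merged weights.
merge 11/114 + 2/19 → 23/114
merge 8/57 + 17/114 → 11/38
merge 1/6 + 1/6 → 1/3
merge 10/57 + 23/114 → 43/114
merge 11/38 + 1/3 → 71/114
merge 43/114 + 71/114 → 1
L = 23/114 + 11/38 + 1/3 + 43/114 + 71/114 + 1 = 161/57 ≈ 2.825 bits/symbol.

2.825 bits/symbol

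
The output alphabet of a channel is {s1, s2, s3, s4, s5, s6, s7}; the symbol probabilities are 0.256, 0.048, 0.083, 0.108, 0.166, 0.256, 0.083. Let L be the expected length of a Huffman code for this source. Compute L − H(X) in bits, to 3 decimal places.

0.029 bits

Entropy H = −Σ p log₂ p ≈ 2.5897 bits.
Huffman merges: 6/125+83/1000→131/1000; 83/1000+27/250→191/1000; 131/1000+83/500→297/1000; 191/1000+32/125→447/1000; 32/125+297/1000→553/1000; 447/1000+553/1000→1. L = 2619/1000 ≈ 2.6190.
L − H = 2.6190 − 2.5897 = 0.029 bits.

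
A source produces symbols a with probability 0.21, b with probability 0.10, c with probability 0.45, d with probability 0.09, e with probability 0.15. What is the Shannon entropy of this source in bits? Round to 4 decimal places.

H = −Σ pᵢ log₂ pᵢ.
−0.21·log₂(0.21) = 0.4728
−0.10·log₂(0.10) = 0.3322
−0.45·log₂(0.45) = 0.5184
−0.09·log₂(0.09) = 0.3127
−0.15·log₂(0.15) = 0.4105
Sum ≈ 2.0466 → 2.0466 bits.

2.0466 bits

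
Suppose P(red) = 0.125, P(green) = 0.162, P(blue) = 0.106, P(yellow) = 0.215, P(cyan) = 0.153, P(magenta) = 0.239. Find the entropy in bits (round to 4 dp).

H = −Σ pᵢ log₂ pᵢ.
−0.125·log₂(0.125) = 0.3750
−0.162·log₂(0.162) = 0.4254
−0.106·log₂(0.106) = 0.3432
−0.215·log₂(0.215) = 0.4768
−0.153·log₂(0.153) = 0.4144
−0.239·log₂(0.239) = 0.4935
Sum ≈ 2.5283 → 2.5283 bits.

2.5283 bits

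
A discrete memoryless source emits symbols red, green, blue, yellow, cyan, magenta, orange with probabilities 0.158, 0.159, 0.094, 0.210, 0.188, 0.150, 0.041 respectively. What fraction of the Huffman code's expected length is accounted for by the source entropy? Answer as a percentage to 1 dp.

98.2%

Entropy H = −Σ p log₂ p ≈ 2.6887 bits.
Huffman merges: 41/1000+47/500→27/200; 27/200+3/20→57/200; 79/500+159/1000→317/1000; 47/250+21/100→199/500; 57/200+317/1000→301/500; 199/500+301/500→1. L = 2737/1000 ≈ 2.7370.
Efficiency = H/L = 2.6887/2.7370 = 98.2%.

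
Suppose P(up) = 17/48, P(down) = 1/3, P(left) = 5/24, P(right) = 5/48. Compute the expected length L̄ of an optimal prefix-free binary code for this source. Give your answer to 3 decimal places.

1.958 bits/symbol

Repeatedly combine the two least-probable nodes; the expected code length is the sum of the merged weights.
merge 5/48 + 5/24 → 5/16
merge 5/16 + 1/3 → 31/48
merge 17/48 + 31/48 → 1
L = 5/16 + 31/48 + 1 = 47/24 ≈ 1.958 bits/symbol.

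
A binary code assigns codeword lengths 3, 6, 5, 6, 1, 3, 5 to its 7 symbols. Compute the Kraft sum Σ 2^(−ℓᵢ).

With common denominator 2^6 = 64: Σ 2^(−ℓᵢ) = 8/64 + 1/64 + 2/64 + 1/64 + 32/64 + 8/64 + 2/64 = 54/64 = 0.84375.

0.84375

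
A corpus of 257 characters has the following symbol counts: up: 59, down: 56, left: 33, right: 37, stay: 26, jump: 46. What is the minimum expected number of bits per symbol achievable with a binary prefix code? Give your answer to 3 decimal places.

2.553 bits/symbol

Probabilities are the counts divided by 257.
Repeatedly combine the two least-probable nodes; the expected code length is the sum of the merged weights.
merge 26/257 + 33/257 → 59/257
merge 37/257 + 46/257 → 83/257
merge 56/257 + 59/257 → 115/257
merge 59/257 + 83/257 → 142/257
merge 115/257 + 142/257 → 1
L = 59/257 + 83/257 + 115/257 + 142/257 + 1 = 656/257 ≈ 2.553 bits/symbol.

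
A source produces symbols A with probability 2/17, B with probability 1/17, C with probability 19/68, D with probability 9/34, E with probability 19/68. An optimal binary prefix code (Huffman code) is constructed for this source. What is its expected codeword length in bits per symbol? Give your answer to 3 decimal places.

Repeatedly combine the two least-probable nodes; the expected code length is the sum of the merged weights.
merge 1/17 + 2/17 → 3/17
merge 3/17 + 9/34 → 15/34
merge 19/68 + 19/68 → 19/34
merge 15/34 + 19/34 → 1
L = 3/17 + 15/34 + 19/34 + 1 = 37/17 ≈ 2.176 bits/symbol.

2.176 bits/symbol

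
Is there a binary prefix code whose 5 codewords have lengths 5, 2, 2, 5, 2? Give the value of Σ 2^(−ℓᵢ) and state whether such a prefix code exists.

With common denominator 2^5 = 32: Σ 2^(−ℓᵢ) = 1/32 + 8/32 + 8/32 + 1/32 + 8/32 = 26/32 = 0.8125.
Kraft's inequality requires Σ ≤ 1; here Σ = 0.8125 ≤ 1, so such a prefix code exists.

0.8125; yes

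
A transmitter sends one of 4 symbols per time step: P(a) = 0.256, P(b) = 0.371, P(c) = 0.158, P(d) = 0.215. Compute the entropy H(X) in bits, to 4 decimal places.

H = −Σ pᵢ log₂ pᵢ.
−0.256·log₂(0.256) = 0.5032
−0.371·log₂(0.371) = 0.5307
−0.158·log₂(0.158) = 0.4206
−0.215·log₂(0.215) = 0.4768
Sum ≈ 1.9313 → 1.9313 bits.

1.9313 bits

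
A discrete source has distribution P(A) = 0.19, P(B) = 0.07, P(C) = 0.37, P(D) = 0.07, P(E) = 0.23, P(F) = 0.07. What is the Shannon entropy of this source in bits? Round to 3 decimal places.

2.279 bits

H = −Σ pᵢ log₂ pᵢ.
−0.19·log₂(0.19) = 0.4552
−0.07·log₂(0.07) = 0.2686
−0.37·log₂(0.37) = 0.5307
−0.07·log₂(0.07) = 0.2686
−0.23·log₂(0.23) = 0.4877
−0.07·log₂(0.07) = 0.2686
Sum ≈ 2.2793 → 2.279 bits.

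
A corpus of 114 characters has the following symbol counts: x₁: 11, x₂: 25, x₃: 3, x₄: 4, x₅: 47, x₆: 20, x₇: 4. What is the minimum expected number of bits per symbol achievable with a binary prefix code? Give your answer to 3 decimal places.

Probabilities are the counts divided by 114.
Repeatedly combine the two least-probable nodes; the expected code length is the sum of the merged weights.
merge 1/38 + 2/57 → 7/114
merge 2/57 + 7/114 → 11/114
merge 11/114 + 11/114 → 11/57
merge 10/57 + 11/57 → 7/19
merge 25/114 + 7/19 → 67/114
merge 47/114 + 67/114 → 1
L = 7/114 + 11/114 + 11/57 + 7/19 + 67/114 + 1 = 263/114 ≈ 2.307 bits/symbol.

2.307 bits/symbol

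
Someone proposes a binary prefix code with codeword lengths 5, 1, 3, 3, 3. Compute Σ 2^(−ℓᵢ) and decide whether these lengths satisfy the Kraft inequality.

0.90625; yes

With common denominator 2^5 = 32: Σ 2^(−ℓᵢ) = 1/32 + 16/32 + 4/32 + 4/32 + 4/32 = 29/32 = 0.90625.
Kraft's inequality requires Σ ≤ 1; here Σ = 0.90625 ≤ 1, so such a prefix code exists.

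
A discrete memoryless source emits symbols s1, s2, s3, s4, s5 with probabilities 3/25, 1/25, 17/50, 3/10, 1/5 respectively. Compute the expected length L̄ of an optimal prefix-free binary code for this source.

2.16 bits/symbol

Repeatedly combine the two least-probable nodes; the expected code length is the sum of the merged weights.
merge 1/25 + 3/25 → 4/25
merge 4/25 + 1/5 → 9/25
merge 3/10 + 17/50 → 16/25
merge 9/25 + 16/25 → 1
L = 4/25 + 9/25 + 16/25 + 1 = 54/25 = 2.16 bits/symbol.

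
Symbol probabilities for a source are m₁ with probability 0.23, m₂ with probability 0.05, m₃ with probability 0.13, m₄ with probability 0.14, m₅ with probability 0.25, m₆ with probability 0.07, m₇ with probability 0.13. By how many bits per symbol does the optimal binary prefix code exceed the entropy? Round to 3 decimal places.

0.005 bits

Entropy H = −Σ p log₂ p ≈ 2.6347 bits.
Huffman merges: 1/20+7/100→3/25; 3/25+13/100→1/4; 13/100+7/50→27/100; 23/100+1/4→12/25; 1/4+27/100→13/25; 12/25+13/25→1. L = 66/25 ≈ 2.6400.
L − H = 2.6400 − 2.6347 = 0.005 bits.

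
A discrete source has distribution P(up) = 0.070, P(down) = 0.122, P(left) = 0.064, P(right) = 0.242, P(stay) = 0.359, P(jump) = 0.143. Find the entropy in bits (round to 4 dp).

H = −Σ pᵢ log₂ pᵢ.
−0.070·log₂(0.070) = 0.2686
−0.122·log₂(0.122) = 0.3703
−0.064·log₂(0.064) = 0.2538
−0.242·log₂(0.242) = 0.4954
−0.359·log₂(0.359) = 0.5306
−0.143·log₂(0.143) = 0.4012
Sum ≈ 2.3198 → 2.3198 bits.

2.3198 bits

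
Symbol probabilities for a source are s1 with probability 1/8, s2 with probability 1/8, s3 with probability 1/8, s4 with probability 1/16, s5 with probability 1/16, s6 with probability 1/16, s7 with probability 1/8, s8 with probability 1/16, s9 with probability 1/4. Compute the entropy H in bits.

3 bits

Each probability is a power of 1/2, so log₂(1/p) is an integer.
H = Σ p·log₂(1/p) = 1/8·3 + 1/8·3 + 1/8·3 + 1/16·4 + 1/16·4 + 1/16·4 + 1/8·3 + 1/16·4 + 1/4·2 = 3 bits.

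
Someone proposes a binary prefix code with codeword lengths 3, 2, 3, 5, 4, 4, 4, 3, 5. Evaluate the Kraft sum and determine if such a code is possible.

0.875; yes

With common denominator 2^5 = 32: Σ 2^(−ℓᵢ) = 4/32 + 8/32 + 4/32 + 1/32 + 2/32 + 2/32 + 2/32 + 4/32 + 1/32 = 28/32 = 0.875.
Kraft's inequality requires Σ ≤ 1; here Σ = 0.875 ≤ 1, so such a prefix code exists.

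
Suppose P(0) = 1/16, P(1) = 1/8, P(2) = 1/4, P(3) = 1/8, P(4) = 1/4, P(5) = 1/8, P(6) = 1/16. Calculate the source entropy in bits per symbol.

2.625 bits

Each probability is a power of 1/2, so log₂(1/p) is an integer.
H = Σ p·log₂(1/p) = 1/16·4 + 1/8·3 + 1/4·2 + 1/8·3 + 1/4·2 + 1/8·3 + 1/16·4 = 2.625 bits.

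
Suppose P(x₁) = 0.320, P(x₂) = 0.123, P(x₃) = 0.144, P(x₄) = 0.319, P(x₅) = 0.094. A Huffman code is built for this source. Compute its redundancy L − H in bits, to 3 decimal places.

Entropy H = −Σ p log₂ p ≈ 2.1470 bits.
Huffman merges: 47/500+123/1000→217/1000; 18/125+217/1000→361/1000; 319/1000+8/25→639/1000; 361/1000+639/1000→1. L = 2217/1000 ≈ 2.2170.
L − H = 2.2170 − 2.1470 = 0.070 bits.

0.070 bits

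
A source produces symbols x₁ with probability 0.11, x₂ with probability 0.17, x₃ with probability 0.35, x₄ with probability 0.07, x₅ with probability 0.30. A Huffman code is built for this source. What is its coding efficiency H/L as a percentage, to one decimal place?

96.5%

Entropy H = −Σ p log₂ p ≈ 2.1046 bits.
Huffman merges: 7/100+11/100→9/50; 17/100+9/50→7/20; 3/10+7/20→13/20; 7/20+13/20→1. L = 109/50 ≈ 2.1800.
Efficiency = H/L = 2.1046/2.1800 = 96.5%.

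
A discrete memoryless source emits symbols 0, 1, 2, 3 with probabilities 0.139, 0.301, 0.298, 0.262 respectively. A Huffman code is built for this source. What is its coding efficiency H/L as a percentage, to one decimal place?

97.2%

Entropy H = −Σ p log₂ p ≈ 1.9439 bits.
Huffman merges: 139/1000+131/500→401/1000; 149/500+301/1000→599/1000; 401/1000+599/1000→1. L = 2 ≈ 2.0000.
Efficiency = H/L = 1.9439/2.0000 = 97.2%.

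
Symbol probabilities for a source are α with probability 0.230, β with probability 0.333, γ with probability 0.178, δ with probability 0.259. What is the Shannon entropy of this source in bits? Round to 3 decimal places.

H = −Σ pᵢ log₂ pᵢ.
−0.230·log₂(0.230) = 0.4877
−0.333·log₂(0.333) = 0.5283
−0.178·log₂(0.178) = 0.4432
−0.259·log₂(0.259) = 0.5048
Sum ≈ 1.9640 → 1.964 bits.

1.964 bits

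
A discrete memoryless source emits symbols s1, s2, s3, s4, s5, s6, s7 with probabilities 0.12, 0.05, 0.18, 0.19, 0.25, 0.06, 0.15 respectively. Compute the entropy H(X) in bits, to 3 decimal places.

2.638 bits

H = −Σ pᵢ log₂ pᵢ.
−0.12·log₂(0.12) = 0.3671
−0.05·log₂(0.05) = 0.2161
−0.18·log₂(0.18) = 0.4453
−0.19·log₂(0.19) = 0.4552
−0.25·log₂(0.25) = 0.5000
−0.06·log₂(0.06) = 0.2435
−0.15·log₂(0.15) = 0.4105
Sum ≈ 2.6378 → 2.638 bits.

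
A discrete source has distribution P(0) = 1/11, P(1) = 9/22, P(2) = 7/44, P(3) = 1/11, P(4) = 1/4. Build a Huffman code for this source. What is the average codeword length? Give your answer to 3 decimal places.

2.114 bits/symbol

Repeatedly combine the two least-probable nodes; the expected code length is the sum of the merged weights.
merge 1/11 + 1/11 → 2/11
merge 7/44 + 2/11 → 15/44
merge 1/4 + 15/44 → 13/22
merge 9/22 + 13/22 → 1
L = 2/11 + 15/44 + 13/22 + 1 = 93/44 ≈ 2.114 bits/symbol.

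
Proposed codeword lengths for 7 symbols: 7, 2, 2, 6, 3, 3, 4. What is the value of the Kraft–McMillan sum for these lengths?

0.8359375

With common denominator 2^7 = 128: Σ 2^(−ℓᵢ) = 1/128 + 32/128 + 32/128 + 2/128 + 16/128 + 16/128 + 8/128 = 107/128 = 0.8359375.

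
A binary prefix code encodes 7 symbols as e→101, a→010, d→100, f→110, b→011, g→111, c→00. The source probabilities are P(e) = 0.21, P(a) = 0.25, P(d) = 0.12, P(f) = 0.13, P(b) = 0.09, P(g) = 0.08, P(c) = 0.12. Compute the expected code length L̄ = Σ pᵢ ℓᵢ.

2.88 bits/symbol

L̄ = Σ pᵢ·ℓᵢ = 0.21·3 + 0.25·3 + 0.12·3 + 0.13·3 + 0.09·3 + 0.08·3 + 0.12·2 = 2.88 bits/symbol.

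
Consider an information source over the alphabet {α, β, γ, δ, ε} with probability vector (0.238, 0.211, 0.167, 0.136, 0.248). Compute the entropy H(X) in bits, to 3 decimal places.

H = −Σ pᵢ log₂ pᵢ.
−0.238·log₂(0.238) = 0.4929
−0.211·log₂(0.211) = 0.4736
−0.167·log₂(0.167) = 0.4312
−0.136·log₂(0.136) = 0.3915
−0.248·log₂(0.248) = 0.4989
Sum ≈ 2.2881 → 2.288 bits.

2.288 bits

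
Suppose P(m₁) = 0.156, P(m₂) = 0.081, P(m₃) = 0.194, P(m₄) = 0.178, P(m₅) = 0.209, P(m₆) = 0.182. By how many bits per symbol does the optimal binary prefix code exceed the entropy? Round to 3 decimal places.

Entropy H = −Σ p log₂ p ≈ 2.5334 bits.
Huffman merges: 81/1000+39/250→237/1000; 89/500+91/500→9/25; 97/500+209/1000→403/1000; 237/1000+9/25→597/1000; 403/1000+597/1000→1. L = 2597/1000 ≈ 2.5970.
L − H = 2.5970 − 2.5334 = 0.064 bits.

0.064 bits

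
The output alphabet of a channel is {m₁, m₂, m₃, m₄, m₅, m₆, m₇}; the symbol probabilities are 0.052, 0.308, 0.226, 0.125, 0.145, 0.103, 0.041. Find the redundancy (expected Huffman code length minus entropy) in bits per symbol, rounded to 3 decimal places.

Entropy H = −Σ p log₂ p ≈ 2.5357 bits.
Huffman merges: 41/1000+13/250→93/1000; 93/1000+103/1000→49/250; 1/8+29/200→27/100; 49/250+113/500→211/500; 27/100+77/250→289/500; 211/500+289/500→1. L = 2559/1000 ≈ 2.5590.
L − H = 2.5590 − 2.5357 = 0.023 bits.

0.023 bits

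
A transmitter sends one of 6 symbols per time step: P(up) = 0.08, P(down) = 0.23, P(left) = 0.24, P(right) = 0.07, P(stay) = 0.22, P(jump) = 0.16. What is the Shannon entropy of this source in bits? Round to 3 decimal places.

2.445 bits

H = −Σ pᵢ log₂ pᵢ.
−0.08·log₂(0.08) = 0.2915
−0.23·log₂(0.23) = 0.4877
−0.24·log₂(0.24) = 0.4941
−0.07·log₂(0.07) = 0.2686
−0.22·log₂(0.22) = 0.4806
−0.16·log₂(0.16) = 0.4230
Sum ≈ 2.4455 → 2.445 bits.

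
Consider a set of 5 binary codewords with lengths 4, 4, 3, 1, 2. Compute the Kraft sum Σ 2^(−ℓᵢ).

With common denominator 2^4 = 16: Σ 2^(−ℓᵢ) = 1/16 + 1/16 + 2/16 + 8/16 + 4/16 = 16/16 = 1.

1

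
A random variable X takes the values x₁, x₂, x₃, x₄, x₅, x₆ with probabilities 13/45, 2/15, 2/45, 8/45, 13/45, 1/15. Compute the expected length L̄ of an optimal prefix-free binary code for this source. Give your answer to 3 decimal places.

Repeatedly combine the two least-probable nodes; the expected code length is the sum of the merged weights.
merge 2/45 + 1/15 → 1/9
merge 1/9 + 2/15 → 11/45
merge 8/45 + 11/45 → 19/45
merge 13/45 + 13/45 → 26/45
merge 19/45 + 26/45 → 1
L = 1/9 + 11/45 + 19/45 + 26/45 + 1 = 106/45 ≈ 2.356 bits/symbol.

2.356 bits/symbol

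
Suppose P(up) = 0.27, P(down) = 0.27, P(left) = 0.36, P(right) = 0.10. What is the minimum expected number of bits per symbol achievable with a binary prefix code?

Repeatedly combine the two least-probable nodes; the expected code length is the sum of the merged weights.
merge 1/10 + 27/100 → 37/100
merge 27/100 + 9/25 → 63/100
merge 37/100 + 63/100 → 1
L = 37/100 + 63/100 + 1 = 2 bits/symbol.

2 bits/symbol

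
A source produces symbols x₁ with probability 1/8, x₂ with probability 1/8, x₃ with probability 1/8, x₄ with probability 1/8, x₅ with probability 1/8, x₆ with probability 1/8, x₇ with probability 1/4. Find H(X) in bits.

2.75 bits

Each probability is a power of 1/2, so log₂(1/p) is an integer.
H = Σ p·log₂(1/p) = 1/8·3 + 1/8·3 + 1/8·3 + 1/8·3 + 1/8·3 + 1/8·3 + 1/4·2 = 2.75 bits.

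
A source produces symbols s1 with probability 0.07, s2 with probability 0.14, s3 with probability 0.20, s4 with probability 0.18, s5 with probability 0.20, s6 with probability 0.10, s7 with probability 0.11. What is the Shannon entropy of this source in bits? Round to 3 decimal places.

H = −Σ pᵢ log₂ pᵢ.
−0.07·log₂(0.07) = 0.2686
−0.14·log₂(0.14) = 0.3971
−0.20·log₂(0.20) = 0.4644
−0.18·log₂(0.18) = 0.4453
−0.20·log₂(0.20) = 0.4644
−0.10·log₂(0.10) = 0.3322
−0.11·log₂(0.11) = 0.3503
Sum ≈ 2.7222 → 2.722 bits.

2.722 bits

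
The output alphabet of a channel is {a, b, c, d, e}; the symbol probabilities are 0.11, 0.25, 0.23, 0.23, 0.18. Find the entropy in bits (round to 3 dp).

2.271 bits

H = −Σ pᵢ log₂ pᵢ.
−0.11·log₂(0.11) = 0.3503
−0.25·log₂(0.25) = 0.5000
−0.23·log₂(0.23) = 0.4877
−0.23·log₂(0.23) = 0.4877
−0.18·log₂(0.18) = 0.4453
Sum ≈ 2.2709 → 2.271 bits.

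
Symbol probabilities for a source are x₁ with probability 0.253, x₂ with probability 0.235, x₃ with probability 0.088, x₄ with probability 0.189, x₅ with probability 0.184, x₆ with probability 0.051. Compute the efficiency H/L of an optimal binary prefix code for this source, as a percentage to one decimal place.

Entropy H = −Σ p log₂ p ≈ 2.4238 bits.
Huffman merges: 51/1000+11/125→139/1000; 139/1000+23/125→323/1000; 189/1000+47/200→53/125; 253/1000+323/1000→72/125; 53/125+72/125→1. L = 1231/500 ≈ 2.4620.
Efficiency = H/L = 2.4238/2.4620 = 98.4%.

98.4%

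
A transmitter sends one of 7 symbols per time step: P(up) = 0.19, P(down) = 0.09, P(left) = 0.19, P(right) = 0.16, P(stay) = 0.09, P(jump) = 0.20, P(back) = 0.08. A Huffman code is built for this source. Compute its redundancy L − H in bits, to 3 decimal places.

Entropy H = −Σ p log₂ p ≈ 2.7147 bits.
Huffman merges: 2/25+9/100→17/100; 9/100+4/25→1/4; 17/100+19/100→9/25; 19/100+1/5→39/100; 1/4+9/25→61/100; 39/100+61/100→1. L = 139/50 ≈ 2.7800.
L − H = 2.7800 − 2.7147 = 0.065 bits.

0.065 bits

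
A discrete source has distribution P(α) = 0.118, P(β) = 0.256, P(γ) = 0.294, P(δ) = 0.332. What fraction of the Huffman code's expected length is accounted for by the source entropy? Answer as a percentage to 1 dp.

95.7%

Entropy H = −Σ p log₂ p ≈ 1.9144 bits.
Huffman merges: 59/500+32/125→187/500; 147/500+83/250→313/500; 187/500+313/500→1. L = 2 ≈ 2.0000.
Efficiency = H/L = 1.9144/2.0000 = 95.7%.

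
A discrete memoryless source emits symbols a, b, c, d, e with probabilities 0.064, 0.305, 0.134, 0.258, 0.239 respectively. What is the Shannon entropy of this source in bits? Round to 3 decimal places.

H = −Σ pᵢ log₂ pᵢ.
−0.064·log₂(0.064) = 0.2538
−0.305·log₂(0.305) = 0.5225
−0.134·log₂(0.134) = 0.3886
−0.258·log₂(0.258) = 0.5043
−0.239·log₂(0.239) = 0.4935
Sum ≈ 2.1627 → 2.163 bits.

2.163 bits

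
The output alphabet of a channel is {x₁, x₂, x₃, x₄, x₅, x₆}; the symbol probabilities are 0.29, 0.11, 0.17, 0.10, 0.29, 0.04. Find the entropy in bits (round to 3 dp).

2.339 bits

H = −Σ pᵢ log₂ pᵢ.
−0.29·log₂(0.29) = 0.5179
−0.11·log₂(0.11) = 0.3503
−0.17·log₂(0.17) = 0.4346
−0.10·log₂(0.10) = 0.3322
−0.29·log₂(0.29) = 0.5179
−0.04·log₂(0.04) = 0.1858
Sum ≈ 2.3386 → 2.339 bits.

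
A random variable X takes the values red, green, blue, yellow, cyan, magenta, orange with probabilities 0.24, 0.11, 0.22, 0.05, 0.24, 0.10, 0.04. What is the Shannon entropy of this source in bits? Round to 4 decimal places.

H = −Σ pᵢ log₂ pᵢ.
−0.24·log₂(0.24) = 0.4941
−0.11·log₂(0.11) = 0.3503
−0.22·log₂(0.22) = 0.4806
−0.05·log₂(0.05) = 0.2161
−0.24·log₂(0.24) = 0.4941
−0.10·log₂(0.10) = 0.3322
−0.04·log₂(0.04) = 0.1858
Sum ≈ 2.5532 → 2.5532 bits.

2.5532 bits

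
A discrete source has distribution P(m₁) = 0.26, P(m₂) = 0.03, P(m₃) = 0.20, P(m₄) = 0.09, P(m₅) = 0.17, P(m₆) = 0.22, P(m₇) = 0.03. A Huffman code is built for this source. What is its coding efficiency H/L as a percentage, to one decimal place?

Entropy H = −Σ p log₂ p ≈ 2.5010 bits.
Huffman merges: 3/100+3/100→3/50; 3/50+9/100→3/20; 3/20+17/100→8/25; 1/5+11/50→21/50; 13/50+8/25→29/50; 21/50+29/50→1. L = 253/100 ≈ 2.5300.
Efficiency = H/L = 2.5010/2.5300 = 98.9%.

98.9%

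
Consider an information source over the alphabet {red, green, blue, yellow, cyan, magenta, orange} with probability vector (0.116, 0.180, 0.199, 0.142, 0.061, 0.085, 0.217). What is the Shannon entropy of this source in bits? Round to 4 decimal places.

2.6959 bits

H = −Σ pᵢ log₂ pᵢ.
−0.116·log₂(0.116) = 0.3605
−0.180·log₂(0.180) = 0.4453
−0.199·log₂(0.199) = 0.4635
−0.142·log₂(0.142) = 0.3999
−0.061·log₂(0.061) = 0.2461
−0.085·log₂(0.085) = 0.3023
−0.217·log₂(0.217) = 0.4783
Sum ≈ 2.6959 → 2.6959 bits.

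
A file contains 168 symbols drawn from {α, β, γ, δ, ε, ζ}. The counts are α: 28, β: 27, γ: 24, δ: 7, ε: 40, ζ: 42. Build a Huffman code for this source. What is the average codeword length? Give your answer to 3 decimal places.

Probabilities are the counts divided by 168.
Repeatedly combine the two least-probable nodes; the expected code length is the sum of the merged weights.
merge 1/24 + 1/7 → 31/168
merge 9/56 + 1/6 → 55/168
merge 31/168 + 5/21 → 71/168
merge 1/4 + 55/168 → 97/168
merge 71/168 + 97/168 → 1
L = 31/168 + 55/168 + 71/168 + 97/168 + 1 = 211/84 ≈ 2.512 bits/symbol.

2.512 bits/symbol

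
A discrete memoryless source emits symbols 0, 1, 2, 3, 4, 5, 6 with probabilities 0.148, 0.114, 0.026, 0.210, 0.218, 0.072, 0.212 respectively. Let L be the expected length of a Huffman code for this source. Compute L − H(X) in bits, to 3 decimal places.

Entropy H = −Σ p log₂ p ≈ 2.6016 bits.
Huffman merges: 13/500+9/125→49/500; 49/500+57/500→53/250; 37/250+21/100→179/500; 53/250+53/250→53/125; 109/500+179/500→72/125; 53/125+72/125→1. L = 667/250 ≈ 2.6680.
L − H = 2.6680 − 2.6016 = 0.066 bits.

0.066 bits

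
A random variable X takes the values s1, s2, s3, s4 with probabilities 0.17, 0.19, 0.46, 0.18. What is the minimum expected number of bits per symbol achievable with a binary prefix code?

1.89 bits/symbol

Repeatedly combine the two least-probable nodes; the expected code length is the sum of the merged weights.
merge 17/100 + 9/50 → 7/20
merge 19/100 + 7/20 → 27/50
merge 23/50 + 27/50 → 1
L = 7/20 + 27/50 + 1 = 189/100 = 1.89 bits/symbol.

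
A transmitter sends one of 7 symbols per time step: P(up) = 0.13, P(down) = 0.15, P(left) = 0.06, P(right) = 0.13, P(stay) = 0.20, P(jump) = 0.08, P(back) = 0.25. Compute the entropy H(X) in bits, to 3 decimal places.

H = −Σ pᵢ log₂ pᵢ.
−0.13·log₂(0.13) = 0.3826
−0.15·log₂(0.15) = 0.4105
−0.06·log₂(0.06) = 0.2435
−0.13·log₂(0.13) = 0.3826
−0.20·log₂(0.20) = 0.4644
−0.08·log₂(0.08) = 0.2915
−0.25·log₂(0.25) = 0.5000
Sum ≈ 2.6753 → 2.675 bits.

2.675 bits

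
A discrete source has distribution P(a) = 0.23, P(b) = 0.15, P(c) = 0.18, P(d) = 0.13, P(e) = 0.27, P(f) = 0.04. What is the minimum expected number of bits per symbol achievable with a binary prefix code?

Repeatedly combine the two least-probable nodes; the expected code length is the sum of the merged weights.
merge 1/25 + 13/100 → 17/100
merge 3/20 + 17/100 → 8/25
merge 9/50 + 23/100 → 41/100
merge 27/100 + 8/25 → 59/100
merge 41/100 + 59/100 → 1
L = 17/100 + 8/25 + 41/100 + 59/100 + 1 = 249/100 = 2.49 bits/symbol.

2.49 bits/symbol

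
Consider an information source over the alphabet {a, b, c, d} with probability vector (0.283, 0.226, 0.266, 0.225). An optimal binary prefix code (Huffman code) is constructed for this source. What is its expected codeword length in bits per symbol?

2 bits/symbol

Repeatedly combine the two least-probable nodes; the expected code length is the sum of the merged weights.
merge 9/40 + 113/500 → 451/1000
merge 133/500 + 283/1000 → 549/1000
merge 451/1000 + 549/1000 → 1
L = 451/1000 + 549/1000 + 1 = 2 bits/symbol.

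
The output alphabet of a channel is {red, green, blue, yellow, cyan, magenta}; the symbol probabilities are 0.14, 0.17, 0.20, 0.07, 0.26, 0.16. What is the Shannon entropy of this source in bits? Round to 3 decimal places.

H = −Σ pᵢ log₂ pᵢ.
−0.14·log₂(0.14) = 0.3971
−0.17·log₂(0.17) = 0.4346
−0.20·log₂(0.20) = 0.4644
−0.07·log₂(0.07) = 0.2686
−0.26·log₂(0.26) = 0.5053
−0.16·log₂(0.16) = 0.4230
Sum ≈ 2.4929 → 2.493 bits.

2.493 bits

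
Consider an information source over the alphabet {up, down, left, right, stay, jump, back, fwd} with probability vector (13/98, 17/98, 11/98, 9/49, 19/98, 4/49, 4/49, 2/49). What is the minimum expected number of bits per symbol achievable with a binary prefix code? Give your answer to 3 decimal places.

Repeatedly combine the two least-probable nodes; the expected code length is the sum of the merged weights.
merge 2/49 + 4/49 → 6/49
merge 4/49 + 11/98 → 19/98
merge 6/49 + 13/98 → 25/98
merge 17/98 + 9/49 → 5/14
merge 19/98 + 19/98 → 19/49
merge 25/98 + 5/14 → 30/49
merge 19/49 + 30/49 → 1
L = 6/49 + 19/98 + 25/98 + 5/14 + 19/49 + 30/49 + 1 = 41/14 ≈ 2.929 bits/symbol.

2.929 bits/symbol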